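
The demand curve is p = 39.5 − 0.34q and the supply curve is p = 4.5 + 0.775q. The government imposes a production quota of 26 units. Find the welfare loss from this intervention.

Competitive equilibrium: 39.5 − 0.34q = 4.5 + 0.775q → q* = 31.3901, p* = 28.8274.
At q = 26: demand price = 39.5 − 0.34·26 = 30.66; supply price = 4.5 + 0.775·26 = 24.65.
Δq = 31.3901 − 26 = 5.3901; wedge = 30.66 − 24.65 = 6.01.
The triangle = ½ × 5.3901 × 6.01 = 16.20.

16.20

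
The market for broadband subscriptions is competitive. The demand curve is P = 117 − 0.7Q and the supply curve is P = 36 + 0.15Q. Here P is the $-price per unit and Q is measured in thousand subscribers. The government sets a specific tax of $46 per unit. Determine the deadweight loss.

$1244.71 thousand

Competitive equilibrium: 117 − 0.7Q = 36 + 0.15Q → Q* = 95.29412, P* = 50.29412.
With the tax, the buyer price exceeds the seller price by 46: (117 − 0.7Q) − (36 + 0.15Q) = 46 → Q' = 41.17647.
ΔQ = 95.29412 − 41.17647 = 54.11765; the wedge equals the tax, 46.
DWL = ½ × 54.11765 × 46 = $1244.71 thousand.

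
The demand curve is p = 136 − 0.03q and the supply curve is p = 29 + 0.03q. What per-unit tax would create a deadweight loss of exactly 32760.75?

Competitive equilibrium: 136 − 0.03q = 29 + 0.03q → q* = 1783.3333, p* = 82.5.
A tax t gives Δq = t/0.06 and wedge t, so DWL = t²/0.12.
t²/0.12 = 32760.75 → t² = 3931.29 → t = 62.7.

62.7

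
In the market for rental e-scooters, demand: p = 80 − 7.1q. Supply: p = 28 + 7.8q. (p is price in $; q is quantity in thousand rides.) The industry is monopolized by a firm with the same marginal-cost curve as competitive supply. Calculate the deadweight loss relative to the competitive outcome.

$9.45 thousand

Competitive equilibrium: 80 − 7.1q = 28 + 7.8q → q* = 3.4899, p* = 55.2215.
Marginal revenue: MR = 80 − 14.2q. Set MR = MC: 80 − 14.2q = 28 + 7.8q → q_m = 2.3636.
Price p_m = 80 − 7.1·2.3636 = 63.2184; MC(q_m) = 28 + 7.8·2.3636 = 46.4361.
Competitive q* = 3.4899, so Δq = 1.1263; wedge = 63.2184 − 46.4361 = 16.7823.
Welfare loss = ½ × 1.1263 × 16.7823 = $9.45 thousand.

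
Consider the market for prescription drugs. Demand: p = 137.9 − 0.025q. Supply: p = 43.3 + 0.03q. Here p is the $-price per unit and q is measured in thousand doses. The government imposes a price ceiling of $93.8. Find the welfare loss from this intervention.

Competitive equilibrium: 137.9 − 0.025q = 43.3 + 0.03q → q* = 1720, p* = 94.9.
At the ceiling p = 93.8, quantity supplied = (93.8 − 43.3)/0.03 = 1683.3333.
Willingness to pay at q' = 1683.3333: 137.9 − 0.025·1683.3333 = 95.8167.
Δq = 1720 − 1683.3333 = 36.6667; wedge = 95.8167 − 93.8 = 2.0167.
The triangle = ½ × 36.6667 × 2.0167 = $36.97 thousand.

$36.97 thousand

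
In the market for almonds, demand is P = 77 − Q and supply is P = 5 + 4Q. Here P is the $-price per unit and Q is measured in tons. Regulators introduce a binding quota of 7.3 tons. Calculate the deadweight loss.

$126.025

Competitive equilibrium: 77 − Q = 5 + 4Q → Q* = 14.4, P* = 62.6.
At Q = 7.3: demand price = 77 − 1·7.3 = 69.7; supply price = 5 + 4·7.3 = 34.2.
ΔQ = 14.4 − 7.3 = 7.1; wedge = 69.7 − 34.2 = 35.5.
DWL = ½ × 7.1 × 35.5 = $126.025.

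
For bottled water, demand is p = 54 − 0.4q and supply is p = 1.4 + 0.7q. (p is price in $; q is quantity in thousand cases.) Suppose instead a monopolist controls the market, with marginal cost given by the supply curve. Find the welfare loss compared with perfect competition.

Competitive equilibrium: 54 − 0.4q = 1.4 + 0.7q → q* = 47.8182, p* = 34.8727.
Marginal revenue: MR = 54 − 0.8q. Set MR = MC: 54 − 0.8q = 1.4 + 0.7q → q_m = 35.0667.
Price p_m = 54 − 0.4·35.0667 = 39.9733; MC(q_m) = 1.4 + 0.7·35.0667 = 25.9467.
Competitive q* = 47.8182, so Δq = 12.7515; wedge = 39.9733 − 25.9467 = 14.0266.
The triangle = ½ × 12.7515 × 14.0266 = $89.43 thousand.

$89.43 thousand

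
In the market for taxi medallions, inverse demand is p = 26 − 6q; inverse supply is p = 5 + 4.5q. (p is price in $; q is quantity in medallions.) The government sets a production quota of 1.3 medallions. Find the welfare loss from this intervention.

Competitive equilibrium: 26 − 6q = 5 + 4.5q → q* = 2, p* = 14.
At q = 1.3: demand price = 26 − 6·1.3 = 18.2; supply price = 5 + 4.5·1.3 = 10.85.
Δq = 2 − 1.3 = 0.7; wedge = 18.2 − 10.85 = 7.35.
DWL = ½ × 0.7 × 7.35 = $2.57.

$2.57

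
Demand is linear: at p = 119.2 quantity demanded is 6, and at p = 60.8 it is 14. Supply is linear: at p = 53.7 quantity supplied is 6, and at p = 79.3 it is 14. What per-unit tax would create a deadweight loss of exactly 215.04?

Demand slope = (60.8 − 119.2)/(14 − 6) = −7.3, so p = 163 − 7.3q.
Supply slope = (79.3 − 53.7)/(14 − 6) = 3.2, so p = 34.5 + 3.2q.
Competitive equilibrium: 163 − 7.3q = 34.5 + 3.2q → q* = 12.2381, p* = 73.6619.
A tax t gives Δq = t/10.5 and wedge t, so DWL = t²/21.
t²/21 = 215.04 → t² = 4515.84 → t = 67.2.

67.2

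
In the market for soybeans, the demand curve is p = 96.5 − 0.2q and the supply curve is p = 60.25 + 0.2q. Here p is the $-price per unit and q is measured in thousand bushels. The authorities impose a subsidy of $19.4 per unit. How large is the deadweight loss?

$470.45 thousand

Competitive equilibrium: 96.5 − 0.2q = 60.25 + 0.2q → q* = 90.625, p* = 78.375.
The subsidy lowers effective supply by 19.4: p = 40.85 + 0.2q.
New quantity: 96.5 − 0.2q = 40.85 + 0.2q → q' = 139.125.
Overproduction Δq = 139.125 − 90.625 = 48.5; wedge = subsidy = 19.4.
Welfare loss = ½ × 48.5 × 19.4 = $470.45 thousand.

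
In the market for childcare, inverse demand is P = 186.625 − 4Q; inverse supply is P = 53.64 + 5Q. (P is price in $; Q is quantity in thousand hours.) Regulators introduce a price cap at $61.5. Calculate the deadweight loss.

Competitive equilibrium: 186.625 − 4Q = 53.64 + 5Q → Q* = 14.7761, P* = 127.5206.
At the ceiling P = 61.5, quantity supplied = (61.5 − 53.64)/5 = 1.572.
Willingness to pay at Q' = 1.572: 186.625 − 4·1.572 = 180.337.
ΔQ = 14.7761 − 1.572 = 13.2041; wedge = 180.337 − 61.5 = 118.837.
The triangle = ½ × 13.2041 × 118.837 = $784.57 thousand.

$784.57 thousand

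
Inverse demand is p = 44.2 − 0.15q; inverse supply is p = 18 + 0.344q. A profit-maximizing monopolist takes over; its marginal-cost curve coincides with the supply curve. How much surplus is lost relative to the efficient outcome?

37.69

Competitive equilibrium: 44.2 − 0.15q = 18 + 0.344q → q* = 53.0364, p* = 36.2445.
Marginal revenue: MR = 44.2 − 0.3q. Set MR = MC: 44.2 − 0.3q = 18 + 0.344q → q_m = 40.6832.
Price p_m = 44.2 − 0.15·40.6832 = 38.0975; MC(q_m) = 18 + 0.344·40.6832 = 31.995.
Competitive q* = 53.0364, so Δq = 12.3532; wedge = 38.0975 − 31.995 = 6.1025.
Deadweight loss = ½ × 12.3532 × 6.1025 = 37.69.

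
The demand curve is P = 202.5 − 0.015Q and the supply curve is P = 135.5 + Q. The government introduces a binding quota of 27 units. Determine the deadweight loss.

772.30

Competitive equilibrium: 202.5 − 0.015Q = 135.5 + Q → Q* = 66.0099, P* = 201.5099.
At Q = 27: demand price = 202.5 − 0.015·27 = 202.095; supply price = 135.5 + 1·27 = 162.5.
ΔQ = 66.0099 − 27 = 39.0099; wedge = 202.095 − 162.5 = 39.595.
The triangle = ½ × 39.0099 × 39.595 = 772.30.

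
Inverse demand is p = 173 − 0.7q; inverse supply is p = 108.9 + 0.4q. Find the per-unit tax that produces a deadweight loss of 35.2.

8.8

Competitive equilibrium: 173 − 0.7q = 108.9 + 0.4q → q* = 58.2727, p* = 132.2091.
A tax t gives Δq = t/1.1 and wedge t, so DWL = t²/2.2.
t²/2.2 = 35.2 → t² = 77.44 → t = 8.8.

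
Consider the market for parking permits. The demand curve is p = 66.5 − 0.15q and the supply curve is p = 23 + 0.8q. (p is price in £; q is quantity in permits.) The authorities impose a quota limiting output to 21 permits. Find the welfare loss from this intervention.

£291.90

Competitive equilibrium: 66.5 − 0.15q = 23 + 0.8q → q* = 45.7895, p* = 59.6316.
At q = 21: demand price = 66.5 − 0.15·21 = 63.35; supply price = 23 + 0.8·21 = 39.8.
Δq = 45.7895 − 21 = 24.7895; wedge = 63.35 − 39.8 = 23.55.
Deadweight loss = ½ × 24.7895 × 23.55 = £291.90.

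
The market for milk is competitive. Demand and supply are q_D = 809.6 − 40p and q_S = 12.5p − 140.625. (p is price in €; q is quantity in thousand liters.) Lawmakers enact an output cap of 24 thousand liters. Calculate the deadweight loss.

In inverse form: demand p = 20.24 − 0.025q, supply p = 11.25 + 0.08q.
Competitive equilibrium: 20.24 − 0.025q = 11.25 + 0.08q → q* = 85.619, p* = 18.0995.
At q = 24: demand price = 20.24 − 0.025·24 = 19.64; supply price = 11.25 + 0.08·24 = 13.17.
Δq = 85.619 − 24 = 61.619; wedge = 19.64 − 13.17 = 6.47.
Deadweight loss = ½ × 61.619 × 6.47 = €199.34 thousand.

€199.34 thousand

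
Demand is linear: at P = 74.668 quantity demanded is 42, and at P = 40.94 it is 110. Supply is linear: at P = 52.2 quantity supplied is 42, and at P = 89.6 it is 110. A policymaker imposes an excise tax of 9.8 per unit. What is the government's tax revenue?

530.29

Demand slope = (40.94 − 74.668)/(110 − 42) = −0.496, so P = 95.5 − 0.496Q.
Supply slope = (89.6 − 52.2)/(110 − 42) = 0.55, so P = 29.1 + 0.55Q.
Competitive equilibrium: 95.5 − 0.496Q = 29.1 + 0.55Q → Q* = 63.4799, P* = 64.014.
With the tax, the buyer price exceeds the seller price by 9.8: (95.5 − 0.496Q) − (29.1 + 0.55Q) = 9.8 → Q' = 54.1109.
Tax revenue = 9.8 × 54.1109 = 530.29.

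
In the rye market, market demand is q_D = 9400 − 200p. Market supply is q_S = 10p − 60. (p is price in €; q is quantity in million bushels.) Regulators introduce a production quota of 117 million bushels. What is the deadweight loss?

In inverse form: demand p = 47 − 0.005q, supply p = 6 + 0.1q.
Competitive equilibrium: 47 − 0.005q = 6 + 0.1q → q* = 390.4762, p* = 45.0476.
At q = 117: demand price = 47 − 0.005·117 = 46.415; supply price = 6 + 0.1·117 = 17.7.
Δq = 390.4762 − 117 = 273.4762; wedge = 46.415 − 17.7 = 28.715.
Deadweight loss = ½ × 273.4762 × 28.715 = €3926.43 million.

€3926.43 million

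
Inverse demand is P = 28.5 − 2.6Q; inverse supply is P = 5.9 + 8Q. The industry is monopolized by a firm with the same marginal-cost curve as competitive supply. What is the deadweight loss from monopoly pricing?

Competitive equilibrium: 28.5 − 2.6Q = 5.9 + 8Q → Q* = 2.1321, P* = 22.9566.
Marginal revenue: MR = 28.5 − 5.2Q. Set MR = MC: 28.5 − 5.2Q = 5.9 + 8Q → Q_m = 1.7121.
Price P_m = 28.5 − 2.6·1.7121 = 24.0485; MC(Q_m) = 5.9 + 8·1.7121 = 19.5968.
Competitive Q* = 2.1321, so ΔQ = 0.42; wedge = 24.0485 − 19.5968 = 4.4517.
Welfare loss = ½ × 0.42 × 4.4517 = 0.93.

0.93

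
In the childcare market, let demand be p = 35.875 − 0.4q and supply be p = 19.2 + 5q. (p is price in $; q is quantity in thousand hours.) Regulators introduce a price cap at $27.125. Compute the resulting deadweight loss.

$6.10 thousand

Competitive equilibrium: 35.875 − 0.4q = 19.2 + 5q → q* = 3.088, p* = 34.6398.
At the ceiling p = 27.125, quantity supplied = (27.125 − 19.2)/5 = 1.585.
Willingness to pay at q' = 1.585: 35.875 − 0.4·1.585 = 35.241.
Δq = 3.088 − 1.585 = 1.503; wedge = 35.241 − 27.125 = 8.116.
DWL = ½ × 1.503 × 8.116 = $6.10 thousand.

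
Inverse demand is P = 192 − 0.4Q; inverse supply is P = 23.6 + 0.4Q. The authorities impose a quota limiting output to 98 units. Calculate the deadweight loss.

5062.50

Competitive equilibrium: 192 − 0.4Q = 23.6 + 0.4Q → Q* = 210.5, P* = 107.8.
At Q = 98: demand price = 192 − 0.4·98 = 152.8; supply price = 23.6 + 0.4·98 = 62.8.
ΔQ = 210.5 − 98 = 112.5; wedge = 152.8 − 62.8 = 90.
The triangle = ½ × 112.5 × 90 = 5062.50.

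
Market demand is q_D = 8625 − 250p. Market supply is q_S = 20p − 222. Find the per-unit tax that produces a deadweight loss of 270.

5.4

In inverse form: demand p = 34.5 − 0.004q, supply p = 11.1 + 0.05q.
Competitive equilibrium: 34.5 − 0.004q = 11.1 + 0.05q → q* = 433.3333, p* = 32.7667.
A tax t gives Δq = t/0.054 and wedge t, so DWL = t²/0.108.
t²/0.108 = 270 → t² = 29.16 → t = 5.4.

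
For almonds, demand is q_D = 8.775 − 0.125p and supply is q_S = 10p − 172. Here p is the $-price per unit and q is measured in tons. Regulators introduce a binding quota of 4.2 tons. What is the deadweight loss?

In inverse form: demand p = 70.2 − 8q, supply p = 17.2 + 0.1q.
Competitive equilibrium: 70.2 − 8q = 17.2 + 0.1q → q* = 6.5432, p* = 17.8543.
At q = 4.2: demand price = 70.2 − 8·4.2 = 36.6; supply price = 17.2 + 0.1·4.2 = 17.62.
Δq = 6.5432 − 4.2 = 2.3432; wedge = 36.6 − 17.62 = 18.98.
DWL = ½ × 2.3432 × 18.98 = $22.24.

$22.24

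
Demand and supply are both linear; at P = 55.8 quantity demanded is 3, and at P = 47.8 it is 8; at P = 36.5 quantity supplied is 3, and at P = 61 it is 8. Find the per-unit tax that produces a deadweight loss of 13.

13

Demand slope = (47.8 − 55.8)/(8 − 3) = −1.6, so P = 60.6 − 1.6Q.
Supply slope = (61 − 36.5)/(8 − 3) = 4.9, so P = 21.8 + 4.9Q.
Competitive equilibrium: 60.6 − 1.6Q = 21.8 + 4.9Q → Q* = 5.9692, P* = 51.0492.
A tax t gives ΔQ = t/6.5 and wedge t, so DWL = t²/13.
t²/13 = 13 → t² = 169 → t = 13.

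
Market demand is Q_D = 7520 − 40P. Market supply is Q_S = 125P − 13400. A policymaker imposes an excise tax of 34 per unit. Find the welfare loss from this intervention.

17515.15

In inverse form: demand P = 188 − 0.025Q, supply P = 107.2 + 0.008Q.
Competitive equilibrium: 188 − 0.025Q = 107.2 + 0.008Q → Q* = 2448.4848, P* = 126.7879.
With the tax, the buyer price exceeds the seller price by 34: (188 − 0.025Q) − (107.2 + 0.008Q) = 34 → Q' = 1418.1818.
ΔQ = 2448.4848 − 1418.1818 = 1030.303; the wedge equals the tax, 34.
DWL = ½ × 1030.303 × 34 = 17515.15.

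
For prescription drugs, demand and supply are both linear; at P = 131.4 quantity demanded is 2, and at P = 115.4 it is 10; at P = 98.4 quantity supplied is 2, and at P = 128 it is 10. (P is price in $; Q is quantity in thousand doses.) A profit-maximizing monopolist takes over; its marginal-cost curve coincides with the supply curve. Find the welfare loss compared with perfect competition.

Demand slope = (115.4 − 131.4)/(10 − 2) = −2, so P = 135.4 − 2Q.
Supply slope = (128 − 98.4)/(10 − 2) = 3.7, so P = 91 + 3.7Q.
Competitive equilibrium: 135.4 − 2Q = 91 + 3.7Q → Q* = 7.7895, P* = 119.8211.
Marginal revenue: MR = 135.4 − 4Q. Set MR = MC: 135.4 − 4Q = 91 + 3.7Q → Q_m = 5.7662.
Price P_m = 135.4 − 2·5.7662 = 123.8676; MC(Q_m) = 91 + 3.7·5.7662 = 112.3349.
Competitive Q* = 7.7895, so ΔQ = 2.0233; wedge = 123.8676 − 112.3349 = 11.5327.
Welfare loss = ½ × 2.0233 × 11.5327 = $11.67 thousand.

$11.67 thousand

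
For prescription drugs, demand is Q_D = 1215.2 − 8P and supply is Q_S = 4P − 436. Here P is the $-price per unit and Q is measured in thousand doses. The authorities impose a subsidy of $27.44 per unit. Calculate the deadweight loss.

$1003.94 thousand

In inverse form: demand P = 151.9 − 0.125Q, supply P = 109 + 0.25Q.
Competitive equilibrium: 151.9 − 0.125Q = 109 + 0.25Q → Q* = 114.4, P* = 137.6.
The subsidy lowers effective supply by 27.44: P = 81.56 + 0.25Q.
New quantity: 151.9 − 0.125Q = 81.56 + 0.25Q → Q' = 187.5733.
Overproduction ΔQ = 187.5733 − 114.4 = 73.1733; wedge = subsidy = 27.44.
Welfare loss = ½ × 73.1733 × 27.44 = $1003.94 thousand.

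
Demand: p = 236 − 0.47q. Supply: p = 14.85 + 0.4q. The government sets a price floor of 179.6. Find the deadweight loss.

Competitive equilibrium: 236 − 0.47q = 14.85 + 0.4q → q* = 254.1954, p* = 116.5282.
At the floor p = 179.6, quantity demanded = (236 − 179.6)/0.47 = 120.
Sellers' marginal cost at q' = 120: 14.85 + 0.4·120 = 62.85.
Δq = 254.1954 − 120 = 134.1954; wedge = 179.6 − 62.85 = 116.75.
Deadweight loss = ½ × 134.1954 × 116.75 = 7833.66.

7833.66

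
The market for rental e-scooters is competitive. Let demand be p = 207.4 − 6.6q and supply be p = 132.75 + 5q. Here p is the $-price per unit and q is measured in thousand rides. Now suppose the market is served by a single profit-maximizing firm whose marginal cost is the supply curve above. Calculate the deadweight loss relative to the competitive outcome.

Competitive equilibrium: 207.4 − 6.6q = 132.75 + 5q → q* = 6.4353, p* = 164.9267.
Marginal revenue: MR = 207.4 − 13.2q. Set MR = MC: 207.4 − 13.2q = 132.75 + 5q → q_m = 4.1016.
Price p_m = 207.4 − 6.6·4.1016 = 180.3294; MC(q_m) = 132.75 + 5·4.1016 = 153.258.
Competitive q* = 6.4353, so Δq = 2.3337; wedge = 180.3294 − 153.258 = 27.0714.
Deadweight loss = ½ × 2.3337 × 27.0714 = $31.59 thousand.

$31.59 thousand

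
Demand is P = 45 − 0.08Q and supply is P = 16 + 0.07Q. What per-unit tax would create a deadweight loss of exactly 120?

Competitive equilibrium: 45 − 0.08Q = 16 + 0.07Q → Q* = 193.3333, P* = 29.5333.
A tax t gives ΔQ = t/0.15 and wedge t, so DWL = t²/0.3.
t²/0.3 = 120 → t² = 36 → t = 6.

6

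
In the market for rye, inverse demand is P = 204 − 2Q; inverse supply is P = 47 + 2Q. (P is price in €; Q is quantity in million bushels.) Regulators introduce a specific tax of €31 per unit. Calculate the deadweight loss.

Competitive equilibrium: 204 − 2Q = 47 + 2Q → Q* = 39.25, P* = 125.5.
With the tax, the buyer price exceeds the seller price by 31: (204 − 2Q) − (47 + 2Q) = 31 → Q' = 31.5.
ΔQ = 39.25 − 31.5 = 7.75; the wedge equals the tax, 31.
DWL = ½ × 7.75 × 31 = €120.125 million.

€120.125 million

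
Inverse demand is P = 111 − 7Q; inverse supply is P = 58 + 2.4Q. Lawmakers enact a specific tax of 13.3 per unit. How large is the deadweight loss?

9.41

Competitive equilibrium: 111 − 7Q = 58 + 2.4Q → Q* = 5.6383, P* = 71.5319.
With the tax, the buyer price exceeds the seller price by 13.3: (111 − 7Q) − (58 + 2.4Q) = 13.3 → Q' = 4.2234.
ΔQ = 5.6383 − 4.2234 = 1.4149; the wedge equals the tax, 13.3.
The triangle = ½ × 1.4149 × 13.3 = 9.41.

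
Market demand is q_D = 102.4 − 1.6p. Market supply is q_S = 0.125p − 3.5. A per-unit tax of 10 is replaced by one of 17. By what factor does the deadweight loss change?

In inverse form: demand p = 64 − 0.625q, supply p = 28 + 8q.
Competitive equilibrium: 64 − 0.625q = 28 + 8q → q* = 4.1739, p* = 61.3913.
For a per-unit tax t: Δq = t/8.625, so DWL = ½·t·(t/8.625) = t²/17.25.
At t = 10: DWL = 5.797. At t = 17: DWL = 16.754.
Ratio = (17/10)² = 2.89.

2.89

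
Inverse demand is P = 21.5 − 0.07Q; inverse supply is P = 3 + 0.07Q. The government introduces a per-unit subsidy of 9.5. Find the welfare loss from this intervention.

Competitive equilibrium: 21.5 − 0.07Q = 3 + 0.07Q → Q* = 132.1429, P* = 12.25.
The subsidy lowers effective supply by 9.5: P = 0.07Q − 6.5.
New quantity: 21.5 − 0.07Q = 0.07Q − 6.5 → Q' = 200.
Overproduction ΔQ = 200 − 132.1429 = 67.8571; wedge = subsidy = 9.5.
Deadweight loss = ½ × 67.8571 × 9.5 = 322.32.

322.32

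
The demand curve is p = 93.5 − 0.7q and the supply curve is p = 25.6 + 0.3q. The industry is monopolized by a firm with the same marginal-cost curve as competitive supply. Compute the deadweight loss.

Competitive equilibrium: 93.5 − 0.7q = 25.6 + 0.3q → q* = 67.9, p* = 45.97.
Marginal revenue: MR = 93.5 − 1.4q. Set MR = MC: 93.5 − 1.4q = 25.6 + 0.3q → q_m = 39.9412.
Price p_m = 93.5 − 0.7·39.9412 = 65.5412; MC(q_m) = 25.6 + 0.3·39.9412 = 37.5824.
Competitive q* = 67.9, so Δq = 27.9588; wedge = 65.5412 − 37.5824 = 27.9588.
DWL = ½ × 27.9588 × 27.9588 = 390.85.

390.85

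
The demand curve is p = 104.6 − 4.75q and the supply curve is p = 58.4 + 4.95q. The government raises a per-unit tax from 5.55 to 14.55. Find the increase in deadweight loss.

9.32

Competitive equilibrium: 104.6 − 4.75q = 58.4 + 4.95q → q* = 4.7629, p* = 81.9763.
For a per-unit tax t: Δq = t/9.7, so DWL = ½·t·(t/9.7) = t²/19.4.
At t = 5.55: DWL = 1.5878. At t = 14.55: DWL = 10.9125.
Increase = 10.9125 − 1.5878 = 9.32.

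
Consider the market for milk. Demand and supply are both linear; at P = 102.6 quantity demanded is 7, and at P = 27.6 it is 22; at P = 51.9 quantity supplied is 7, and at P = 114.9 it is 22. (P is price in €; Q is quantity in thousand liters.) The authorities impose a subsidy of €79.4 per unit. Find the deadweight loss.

Demand slope = (27.6 − 102.6)/(22 − 7) = −5, so P = 137.6 − 5Q.
Supply slope = (114.9 − 51.9)/(22 − 7) = 4.2, so P = 22.5 + 4.2Q.
Competitive equilibrium: 137.6 − 5Q = 22.5 + 4.2Q → Q* = 12.5109, P* = 75.0457.
The subsidy lowers effective supply by 79.4: P = 4.2Q − 56.9.
New quantity: 137.6 − 5Q = 4.2Q − 56.9 → Q' = 21.1413.
Overproduction ΔQ = 21.1413 − 12.5109 = 8.6304; wedge = subsidy = 79.4.
Deadweight loss = ½ × 8.6304 × 79.4 = €342.63 thousand.

€342.63 thousand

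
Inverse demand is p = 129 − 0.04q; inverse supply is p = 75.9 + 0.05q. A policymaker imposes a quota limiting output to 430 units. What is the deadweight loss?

1152

Competitive equilibrium: 129 − 0.04q = 75.9 + 0.05q → q* = 590, p* = 105.4.
At q = 430: demand price = 129 − 0.04·430 = 111.8; supply price = 75.9 + 0.05·430 = 97.4.
Δq = 590 − 430 = 160; wedge = 111.8 − 97.4 = 14.4.
The triangle = ½ × 160 × 14.4 = 1152.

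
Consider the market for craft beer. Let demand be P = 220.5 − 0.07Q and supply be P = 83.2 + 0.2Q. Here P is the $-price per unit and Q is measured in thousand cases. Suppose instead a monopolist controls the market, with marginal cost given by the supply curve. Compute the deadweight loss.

Competitive equilibrium: 220.5 − 0.07Q = 83.2 + 0.2Q → Q* = 508.5185, P* = 184.9037.
Marginal revenue: MR = 220.5 − 0.14Q. Set MR = MC: 220.5 − 0.14Q = 83.2 + 0.2Q → Q_m = 403.8235.
Price P_m = 220.5 − 0.07·403.8235 = 192.2324; MC(Q_m) = 83.2 + 0.2·403.8235 = 163.9647.
Competitive Q* = 508.5185, so ΔQ = 104.695; wedge = 192.2324 − 163.9647 = 28.2677.
Deadweight loss = ½ × 104.695 × 28.2677 = $1479.74 thousand.

$1479.74 thousand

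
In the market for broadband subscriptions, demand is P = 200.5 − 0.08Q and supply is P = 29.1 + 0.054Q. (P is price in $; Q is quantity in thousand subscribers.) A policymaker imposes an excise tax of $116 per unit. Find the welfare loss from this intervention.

Competitive equilibrium: 200.5 − 0.08Q = 29.1 + 0.054Q → Q* = 1279.1045, P* = 98.1716.
With the tax, the buyer price exceeds the seller price by 116: (200.5 − 0.08Q) − (29.1 + 0.054Q) = 116 → Q' = 413.4328.
ΔQ = 1279.1045 − 413.4328 = 865.6717; the wedge equals the tax, 116.
The triangle = ½ × 865.6717 × 116 = $50208.96 thousand.

$50208.96 thousand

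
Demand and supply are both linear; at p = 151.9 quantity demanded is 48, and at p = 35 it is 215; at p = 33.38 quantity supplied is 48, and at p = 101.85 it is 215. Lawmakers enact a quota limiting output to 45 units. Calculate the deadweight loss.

6688.03

Demand slope = (35 − 151.9)/(215 − 48) = −0.7, so p = 185.5 − 0.7q.
Supply slope = (101.85 − 33.38)/(215 − 48) = 0.41, so p = 13.7 + 0.41q.
Competitive equilibrium: 185.5 − 0.7q = 13.7 + 0.41q → q* = 154.7748, p* = 77.1577.
At q = 45: demand price = 185.5 − 0.7·45 = 154; supply price = 13.7 + 0.41·45 = 32.15.
Δq = 154.7748 − 45 = 109.7748; wedge = 154 − 32.15 = 121.85.
Deadweight loss = ½ × 109.7748 × 121.85 = 6688.03.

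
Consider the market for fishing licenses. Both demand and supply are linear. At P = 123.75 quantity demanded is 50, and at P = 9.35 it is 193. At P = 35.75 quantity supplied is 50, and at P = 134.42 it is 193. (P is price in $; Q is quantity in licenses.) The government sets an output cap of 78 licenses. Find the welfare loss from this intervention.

Demand slope = (9.35 − 123.75)/(193 − 50) = −0.8, so P = 163.75 − 0.8Q.
Supply slope = (134.42 − 35.75)/(193 − 50) = 0.69, so P = 1.25 + 0.69Q.
Competitive equilibrium: 163.75 − 0.8Q = 1.25 + 0.69Q → Q* = 109.0604, P* = 76.5017.
At Q = 78: demand price = 163.75 − 0.8·78 = 101.35; supply price = 1.25 + 0.69·78 = 55.07.
ΔQ = 109.0604 − 78 = 31.0604; wedge = 101.35 − 55.07 = 46.28.
Welfare loss = ½ × 31.0604 × 46.28 = $718.74.

$718.74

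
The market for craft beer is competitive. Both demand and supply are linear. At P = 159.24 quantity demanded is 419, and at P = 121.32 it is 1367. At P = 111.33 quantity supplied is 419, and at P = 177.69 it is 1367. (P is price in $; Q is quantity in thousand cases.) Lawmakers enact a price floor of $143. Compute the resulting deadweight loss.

$48.01 thousand

Demand slope = (121.32 − 159.24)/(1367 − 419) = −0.04, so P = 176 − 0.04Q.
Supply slope = (177.69 − 111.33)/(1367 − 419) = 0.07, so P = 82 + 0.07Q.
Competitive equilibrium: 176 − 0.04Q = 82 + 0.07Q → Q* = 854.5455, P* = 141.8182.
At the floor P = 143, quantity demanded = (176 − 143)/0.04 = 825.
Sellers' marginal cost at Q' = 825: 82 + 0.07·825 = 139.75.
ΔQ = 854.5455 − 825 = 29.5455; wedge = 143 − 139.75 = 3.25.
The triangle = ½ × 29.5455 × 3.25 = $48.01 thousand.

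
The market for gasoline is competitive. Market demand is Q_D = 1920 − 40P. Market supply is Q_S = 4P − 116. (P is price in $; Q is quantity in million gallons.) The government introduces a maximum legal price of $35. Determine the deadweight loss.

$279.56 million

In inverse form: demand P = 48 − 0.025Q, supply P = 29 + 0.25Q.
Competitive equilibrium: 48 − 0.025Q = 29 + 0.25Q → Q* = 69.0909, P* = 46.2727.
At the ceiling P = 35, quantity supplied = (35 − 29)/0.25 = 24.
Willingness to pay at Q' = 24: 48 − 0.025·24 = 47.4.
ΔQ = 69.0909 − 24 = 45.0909; wedge = 47.4 − 35 = 12.4.
DWL = ½ × 45.0909 × 12.4 = $279.56 million.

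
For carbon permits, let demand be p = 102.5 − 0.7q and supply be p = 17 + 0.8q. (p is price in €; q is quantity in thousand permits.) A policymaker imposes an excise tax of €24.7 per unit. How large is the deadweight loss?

€203.36 thousand

Competitive equilibrium: 102.5 − 0.7q = 17 + 0.8q → q* = 57, p* = 62.6.
With the tax, the buyer price exceeds the seller price by 24.7: (102.5 − 0.7q) − (17 + 0.8q) = 24.7 → q' = 40.5333.
Δq = 57 − 40.5333 = 16.4667; the wedge equals the tax, 24.7.
The triangle = ½ × 16.4667 × 24.7 = €203.36 thousand.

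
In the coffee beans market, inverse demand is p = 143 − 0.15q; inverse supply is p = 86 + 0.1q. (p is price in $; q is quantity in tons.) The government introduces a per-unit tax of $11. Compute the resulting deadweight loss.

$242

Competitive equilibrium: 143 − 0.15q = 86 + 0.1q → q* = 228, p* = 108.8.
With the tax, the buyer price exceeds the seller price by 11: (143 − 0.15q) − (86 + 0.1q) = 11 → q' = 184.
Δq = 228 − 184 = 44; the wedge equals the tax, 11.
Welfare loss = ½ × 44 × 11 = $242.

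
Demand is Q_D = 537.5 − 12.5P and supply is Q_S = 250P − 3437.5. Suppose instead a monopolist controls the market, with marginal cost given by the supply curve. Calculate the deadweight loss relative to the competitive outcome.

1211.81

In inverse form: demand P = 43 − 0.08Q, supply P = 13.75 + 0.004Q.
Competitive equilibrium: 43 − 0.08Q = 13.75 + 0.004Q → Q* = 348.2143, P* = 15.1429.
Marginal revenue: MR = 43 − 0.16Q. Set MR = MC: 43 − 0.16Q = 13.75 + 0.004Q → Q_m = 178.3537.
Price P_m = 43 − 0.08·178.3537 = 28.7317; MC(Q_m) = 13.75 + 0.004·178.3537 = 14.4634.
Competitive Q* = 348.2143, so ΔQ = 169.8606; wedge = 28.7317 − 14.4634 = 14.2683.
The triangle = ½ × 169.8606 × 14.2683 = 1211.81.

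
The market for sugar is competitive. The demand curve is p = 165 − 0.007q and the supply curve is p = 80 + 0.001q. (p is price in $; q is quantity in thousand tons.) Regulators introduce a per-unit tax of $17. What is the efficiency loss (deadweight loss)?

Competitive equilibrium: 165 − 0.007q = 80 + 0.001q → q* = 10625, p* = 90.625.
With the tax, the buyer price exceeds the seller price by 17: (165 − 0.007q) − (80 + 0.001q) = 17 → q' = 8500.
Δq = 10625 − 8500 = 2125; the wedge equals the tax, 17.
Welfare loss = ½ × 2125 × 17 = $18062.50 thousand.

$18062.50 thousand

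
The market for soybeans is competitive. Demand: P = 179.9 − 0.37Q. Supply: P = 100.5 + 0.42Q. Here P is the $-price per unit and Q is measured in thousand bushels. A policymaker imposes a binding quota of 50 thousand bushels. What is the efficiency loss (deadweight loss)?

Competitive equilibrium: 179.9 − 0.37Q = 100.5 + 0.42Q → Q* = 100.5063, P* = 142.7127.
At Q = 50: demand price = 179.9 − 0.37·50 = 161.4; supply price = 100.5 + 0.42·50 = 121.5.
ΔQ = 100.5063 − 50 = 50.5063; wedge = 161.4 − 121.5 = 39.9.
The triangle = ½ × 50.5063 × 39.9 = $1007.60 thousand.

$1007.60 thousand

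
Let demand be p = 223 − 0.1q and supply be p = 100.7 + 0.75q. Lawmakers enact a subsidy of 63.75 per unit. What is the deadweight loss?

2390.625

Competitive equilibrium: 223 − 0.1q = 100.7 + 0.75q → q* = 143.8824, p* = 208.6118.
The subsidy lowers effective supply by 63.75: p = 36.95 + 0.75q.
New quantity: 223 − 0.1q = 36.95 + 0.75q → q' = 218.8824.
Overproduction Δq = 218.8824 − 143.8824 = 75; wedge = subsidy = 63.75.
Deadweight loss = ½ × 75 × 63.75 = 2390.625.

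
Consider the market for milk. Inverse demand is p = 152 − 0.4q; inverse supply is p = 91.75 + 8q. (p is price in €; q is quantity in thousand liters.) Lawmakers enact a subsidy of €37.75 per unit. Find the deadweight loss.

€84.83 thousand

Competitive equilibrium: 152 − 0.4q = 91.75 + 8q → q* = 7.1726, p* = 149.131.
The subsidy lowers effective supply by 37.75: p = 54 + 8q.
New quantity: 152 − 0.4q = 54 + 8q → q' = 11.6667.
Overproduction Δq = 11.6667 − 7.1726 = 4.4941; wedge = subsidy = 37.75.
Deadweight loss = ½ × 4.4941 × 37.75 = €84.83 thousand.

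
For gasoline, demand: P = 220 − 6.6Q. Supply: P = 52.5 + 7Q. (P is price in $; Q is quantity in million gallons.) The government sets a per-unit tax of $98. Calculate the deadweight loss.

Competitive equilibrium: 220 − 6.6Q = 52.5 + 7Q → Q* = 12.3162, P* = 138.7132.
With the tax, the buyer price exceeds the seller price by 98: (220 − 6.6Q) − (52.5 + 7Q) = 98 → Q' = 5.1103.
ΔQ = 12.3162 − 5.1103 = 7.2059; the wedge equals the tax, 98.
DWL = ½ × 7.2059 × 98 = $353.09 million.

$353.09 million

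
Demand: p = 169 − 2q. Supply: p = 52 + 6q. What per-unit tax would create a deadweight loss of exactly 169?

52

Competitive equilibrium: 169 − 2q = 52 + 6q → q* = 14.625, p* = 139.75.
A tax t gives Δq = t/8 and wedge t, so DWL = t²/16.
t²/16 = 169 → t² = 2704 → t = 52.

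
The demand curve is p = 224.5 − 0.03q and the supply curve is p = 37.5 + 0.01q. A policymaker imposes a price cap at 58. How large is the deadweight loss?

137812.50

Competitive equilibrium: 224.5 − 0.03q = 37.5 + 0.01q → q* = 4675, p* = 84.25.
At the ceiling p = 58, quantity supplied = (58 − 37.5)/0.01 = 2050.
Willingness to pay at q' = 2050: 224.5 − 0.03·2050 = 163.
Δq = 4675 − 2050 = 2625; wedge = 163 − 58 = 105.
Welfare loss = ½ × 2625 × 105 = 137812.50.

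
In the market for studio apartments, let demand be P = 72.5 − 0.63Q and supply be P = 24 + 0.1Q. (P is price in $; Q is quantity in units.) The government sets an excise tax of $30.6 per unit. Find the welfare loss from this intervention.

Competitive equilibrium: 72.5 − 0.63Q = 24 + 0.1Q → Q* = 66.4384, P* = 30.6438.
With the tax, the buyer price exceeds the seller price by 30.6: (72.5 − 0.63Q) − (24 + 0.1Q) = 30.6 → Q' = 24.5205.
ΔQ = 66.4384 − 24.5205 = 41.9179; the wedge equals the tax, 30.6.
DWL = ½ × 41.9179 × 30.6 = $641.34.

$641.34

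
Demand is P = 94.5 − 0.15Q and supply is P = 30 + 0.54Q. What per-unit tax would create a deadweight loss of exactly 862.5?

34.5

Competitive equilibrium: 94.5 − 0.15Q = 30 + 0.54Q → Q* = 93.4783, P* = 80.4783.
A tax t gives ΔQ = t/0.69 and wedge t, so DWL = t²/1.38.
t²/1.38 = 862.5 → t² = 1190.25 → t = 34.5.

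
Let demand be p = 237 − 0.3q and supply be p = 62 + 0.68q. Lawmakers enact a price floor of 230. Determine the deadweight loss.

11808.44

Competitive equilibrium: 237 − 0.3q = 62 + 0.68q → q* = 178.571429, p* = 183.428571.
At the floor p = 230, quantity demanded = (237 − 230)/0.3 = 23.333333.
Sellers' marginal cost at q' = 23.333333: 62 + 0.68·23.333333 = 77.866666.
Δq = 178.571429 − 23.333333 = 155.238096; wedge = 230 − 77.866666 = 152.133334.
Deadweight loss = ½ × 155.238096 × 152.133334 = 11808.44.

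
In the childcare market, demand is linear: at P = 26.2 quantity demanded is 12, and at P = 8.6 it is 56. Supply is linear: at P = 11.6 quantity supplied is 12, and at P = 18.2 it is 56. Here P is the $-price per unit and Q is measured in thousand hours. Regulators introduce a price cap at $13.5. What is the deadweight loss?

Demand slope = (8.6 − 26.2)/(56 − 12) = −0.4, so P = 31 − 0.4Q.
Supply slope = (18.2 − 11.6)/(56 − 12) = 0.15, so P = 9.8 + 0.15Q.
Competitive equilibrium: 31 − 0.4Q = 9.8 + 0.15Q → Q* = 38.5455, P* = 15.5818.
At the ceiling P = 13.5, quantity supplied = (13.5 − 9.8)/0.15 = 24.6667.
Willingness to pay at Q' = 24.6667: 31 − 0.4·24.6667 = 21.1333.
ΔQ = 38.5455 − 24.6667 = 13.8788; wedge = 21.1333 − 13.5 = 7.6333.
Welfare loss = ½ × 13.8788 × 7.6333 = $52.97 thousand.

$52.97 thousand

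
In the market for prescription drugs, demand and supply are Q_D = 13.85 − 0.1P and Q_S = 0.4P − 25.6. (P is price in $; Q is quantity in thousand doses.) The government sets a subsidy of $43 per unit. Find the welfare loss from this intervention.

$73.96 thousand

In inverse form: demand P = 138.5 − 10Q, supply P = 64 + 2.5Q.
Competitive equilibrium: 138.5 − 10Q = 64 + 2.5Q → Q* = 5.96, P* = 78.9.
The subsidy lowers effective supply by 43: P = 21 + 2.5Q.
New quantity: 138.5 − 10Q = 21 + 2.5Q → Q' = 9.4.
Overproduction ΔQ = 9.4 − 5.96 = 3.44; wedge = subsidy = 43.
Deadweight loss = ½ × 3.44 × 43 = $73.96 thousand.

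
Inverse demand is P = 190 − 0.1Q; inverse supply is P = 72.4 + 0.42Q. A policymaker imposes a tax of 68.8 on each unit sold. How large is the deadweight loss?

4551.38

Competitive equilibrium: 190 − 0.1Q = 72.4 + 0.42Q → Q* = 226.1538, P* = 167.3846.
With the tax, the buyer price exceeds the seller price by 68.8: (190 − 0.1Q) − (72.4 + 0.42Q) = 68.8 → Q' = 93.8462.
ΔQ = 226.1538 − 93.8462 = 132.3076; the wedge equals the tax, 68.8.
The triangle = ½ × 132.3076 × 68.8 = 4551.38.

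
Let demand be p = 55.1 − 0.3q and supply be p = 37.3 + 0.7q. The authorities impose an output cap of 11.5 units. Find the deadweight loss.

19.845

Competitive equilibrium: 55.1 − 0.3q = 37.3 + 0.7q → q* = 17.8, p* = 49.76.
At q = 11.5: demand price = 55.1 − 0.3·11.5 = 51.65; supply price = 37.3 + 0.7·11.5 = 45.35.
Δq = 17.8 − 11.5 = 6.3; wedge = 51.65 − 45.35 = 6.3.
Welfare loss = ½ × 6.3 × 6.3 = 19.845.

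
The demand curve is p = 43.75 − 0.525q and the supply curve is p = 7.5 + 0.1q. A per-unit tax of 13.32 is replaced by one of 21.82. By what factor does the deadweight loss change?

Competitive equilibrium: 43.75 − 0.525q = 7.5 + 0.1q → q* = 58, p* = 13.3.
For a per-unit tax t: Δq = t/0.625, so DWL = ½·t·(t/0.625) = t²/1.25.
At t = 13.32: DWL = 141.938. At t = 21.82: DWL = 380.890.
Ratio = (21.82/13.32)² = 2.683.

2.683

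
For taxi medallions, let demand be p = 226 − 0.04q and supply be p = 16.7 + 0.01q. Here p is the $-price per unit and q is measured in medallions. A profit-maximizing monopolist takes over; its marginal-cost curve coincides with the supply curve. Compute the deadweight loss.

Competitive equilibrium: 226 − 0.04q = 16.7 + 0.01q → q* = 4186, p* = 58.56.
Marginal revenue: MR = 226 − 0.08q. Set MR = MC: 226 − 0.08q = 16.7 + 0.01q → q_m = 2325.55556.
Price p_m = 226 − 0.04·2325.55556 = 132.97778; MC(q_m) = 16.7 + 0.01·2325.55556 = 39.95556.
Competitive q* = 4186, so Δq = 1860.44444; wedge = 132.97778 − 39.95556 = 93.02222.
Deadweight loss = ½ × 1860.44444 × 93.02222 = $86531.34.

$86531.34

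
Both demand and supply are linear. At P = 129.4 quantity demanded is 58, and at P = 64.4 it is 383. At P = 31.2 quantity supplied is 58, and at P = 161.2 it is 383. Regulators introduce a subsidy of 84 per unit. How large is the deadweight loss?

Demand slope = (64.4 − 129.4)/(383 − 58) = −0.2, so P = 141 − 0.2Q.
Supply slope = (161.2 − 31.2)/(383 − 58) = 0.4, so P = 8 + 0.4Q.
Competitive equilibrium: 141 − 0.2Q = 8 + 0.4Q → Q* = 221.6667, P* = 96.6667.
The subsidy lowers effective supply by 84: P = 0.4Q − 76.
New quantity: 141 − 0.2Q = 0.4Q − 76 → Q' = 361.6667.
Overproduction ΔQ = 361.6667 − 221.6667 = 140; wedge = subsidy = 84.
The triangle = ½ × 140 × 84 = 5880.

5880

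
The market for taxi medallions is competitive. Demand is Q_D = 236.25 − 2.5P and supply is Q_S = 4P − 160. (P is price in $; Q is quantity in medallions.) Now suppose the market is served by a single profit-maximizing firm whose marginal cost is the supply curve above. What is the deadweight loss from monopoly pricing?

$331.58

In inverse form: demand P = 94.5 − 0.4Q, supply P = 40 + 0.25Q.
Competitive equilibrium: 94.5 − 0.4Q = 40 + 0.25Q → Q* = 83.8462, P* = 60.9615.
Marginal revenue: MR = 94.5 − 0.8Q. Set MR = MC: 94.5 − 0.8Q = 40 + 0.25Q → Q_m = 51.9048.
Price P_m = 94.5 − 0.4·51.9048 = 73.7381; MC(Q_m) = 40 + 0.25·51.9048 = 52.9762.
Competitive Q* = 83.8462, so ΔQ = 31.9414; wedge = 73.7381 − 52.9762 = 20.7619.
Welfare loss = ½ × 31.9414 × 20.7619 = $331.58.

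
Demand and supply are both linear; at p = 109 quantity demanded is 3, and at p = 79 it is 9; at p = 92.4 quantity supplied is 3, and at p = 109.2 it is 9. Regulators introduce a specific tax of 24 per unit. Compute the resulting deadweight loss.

Demand slope = (79 − 109)/(9 − 3) = −5, so p = 124 − 5q.
Supply slope = (109.2 − 92.4)/(9 − 3) = 2.8, so p = 84 + 2.8q.
Competitive equilibrium: 124 − 5q = 84 + 2.8q → q* = 5.1282, p* = 98.359.
With the tax, the buyer price exceeds the seller price by 24: (124 − 5q) − (84 + 2.8q) = 24 → q' = 2.0513.
Δq = 5.1282 − 2.0513 = 3.0769; the wedge equals the tax, 24.
Deadweight loss = ½ × 3.0769 × 24 = 36.92.

36.92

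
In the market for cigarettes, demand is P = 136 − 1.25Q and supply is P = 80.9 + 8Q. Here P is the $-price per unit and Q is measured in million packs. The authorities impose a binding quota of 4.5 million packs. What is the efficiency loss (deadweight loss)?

Competitive equilibrium: 136 − 1.25Q = 80.9 + 8Q → Q* = 5.95676, P* = 128.55405.
At Q = 4.5: demand price = 136 − 1.25·4.5 = 130.375; supply price = 80.9 + 8·4.5 = 116.9.
ΔQ = 5.95676 − 4.5 = 1.45676; wedge = 130.375 − 116.9 = 13.475.
Deadweight loss = ½ × 1.45676 × 13.475 = $9.81 million.

$9.81 million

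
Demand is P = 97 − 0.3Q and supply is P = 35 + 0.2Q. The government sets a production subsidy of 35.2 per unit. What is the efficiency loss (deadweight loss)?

1239.04

Competitive equilibrium: 97 − 0.3Q = 35 + 0.2Q → Q* = 124, P* = 59.8.
The subsidy lowers effective supply by 35.2: P = 0.2Q − 0.2.
New quantity: 97 − 0.3Q = 0.2Q − 0.2 → Q' = 194.4.
Overproduction ΔQ = 194.4 − 124 = 70.4; wedge = subsidy = 35.2.
The triangle = ½ × 70.4 × 35.2 = 1239.04.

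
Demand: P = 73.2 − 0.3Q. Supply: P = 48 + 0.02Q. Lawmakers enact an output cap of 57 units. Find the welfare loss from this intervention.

Competitive equilibrium: 73.2 − 0.3Q = 48 + 0.02Q → Q* = 78.75, P* = 49.575.
At Q = 57: demand price = 73.2 − 0.3·57 = 56.1; supply price = 48 + 0.02·57 = 49.14.
ΔQ = 78.75 − 57 = 21.75; wedge = 56.1 − 49.14 = 6.96.
Welfare loss = ½ × 21.75 × 6.96 = 75.69.

75.69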